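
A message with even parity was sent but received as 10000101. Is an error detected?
Sum of received bits: 1+0+0+0+0+1+0+1 = 3; 3 mod 2 = 1. Result is 1 ≠ 0 → error detected.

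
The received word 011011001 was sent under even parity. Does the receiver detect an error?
Sum of received bits: 0+1+1+0+1+1+0+0+1 = 5; 5 mod 2 = 1. Result is 1 ≠ 0 → error detected.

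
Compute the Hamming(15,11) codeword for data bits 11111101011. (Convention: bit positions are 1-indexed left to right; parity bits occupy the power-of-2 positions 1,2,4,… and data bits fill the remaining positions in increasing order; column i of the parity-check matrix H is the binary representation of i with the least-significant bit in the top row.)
Codeword c = d · G (mod 2), d = 11111101011:
  c[0] = d·G[:,0] = (11111101011)·(11011010101) mod 2 = 1+1+0+1+1+0+0+0+0+0+1 mod 2 = 1
  c[1] = d·G[:,1] = (11111101011)·(10110110011) mod 2 = 1+0+1+1+0+1+0+0+0+1+1 mod 2 = 0
  c[2] = d·G[:,2] = (11111101011)·(10000000000) mod 2 = 1+0+0+0+0+0+0+0+0+0+0 mod 2 = 1
  c[3] = d·G[:,3] = (11111101011)·(01110001111) mod 2 = 0+1+1+1+0+0+0+1+0+1+1 mod 2 = 0
  c[4] = d·G[:,4] = (11111101011)·(01000000000) mod 2 = 0+1+0+0+0+0+0+0+0+0+0 mod 2 = 1
  c[5] = d·G[:,5] = (11111101011)·(00100000000) mod 2 = 0+0+1+0+0+0+0+0+0+0+0 mod 2 = 1
  c[6] = d·G[:,6] = (11111101011)·(00010000000) mod 2 = 0+0+0+1+0+0+0+0+0+0+0 mod 2 = 1
  c[7] = d·G[:,7] = (11111101011)·(00001111111) mod 2 = 0+0+0+0+1+1+0+1+0+1+1 mod 2 = 1
  c[8] = d·G[:,8] = (11111101011)·(00001000000) mod 2 = 0+0+0+0+1+0+0+0+0+0+0 mod 2 = 1
  c[9] = d·G[:,9] = (11111101011)·(00000100000) mod 2 = 0+0+0+0+0+1+0+0+0+0+0 mod 2 = 1
  c[10] = d·G[:,10] = (11111101011)·(00000010000) mod 2 = 0+0+0+0+0+0+0+0+0+0+0 mod 2 = 0
  c[11] = d·G[:,11] = (11111101011)·(00000001000) mod 2 = 0+0+0+0+0+0+0+1+0+0+0 mod 2 = 1
  c[12] = d·G[:,12] = (11111101011)·(00000000100) mod 2 = 0+0+0+0+0+0+0+0+0+0+0 mod 2 = 0
  c[13] = d·G[:,13] = (11111101011)·(00000000010) mod 2 = 0+0+0+0+0+0+0+0+0+1+0 mod 2 = 1
  c[14] = d·G[:,14] = (11111101011)·(00000000001) mod 2 = 0+0+0+0+0+0+0+0+0+0+1 mod 2 = 1
Codeword = 101011111101011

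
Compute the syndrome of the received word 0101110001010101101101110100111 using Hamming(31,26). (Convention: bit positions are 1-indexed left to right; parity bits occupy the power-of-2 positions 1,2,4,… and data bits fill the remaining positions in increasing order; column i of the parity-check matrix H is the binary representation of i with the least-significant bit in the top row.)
Syndrome s = H · r^T (mod 2), r = 0101110001010101101101110100111:
  s[0] = (1010101010101010101010101010101)·(0101110001010101101101110100111) mod 2 = 0+0+0+0+1+0+0+0+0+0+0+0+0+0+0+0+1+0+1+0+0+0+1+0+0+0+0+0+1+0+1 mod 2 = 0
  s[1] = (0110011001100110011001100110011)·(0101110001010101101101110100111) mod 2 = 0+1+0+0+0+1+0+0+0+1+0+0+0+1+0+0+0+0+1+0+0+1+1+0+0+1+0+0+0+1+1 mod 2 = 0
  s[2] = (0001111000011110000111100001111)·(0101110001010101101101110100111) mod 2 = 0+0+0+1+1+1+0+0+0+0+0+1+0+1+0+0+0+0+0+1+0+1+1+0+0+0+0+0+1+1+1 mod 2 = 1
  s[3] = (0000000111111110000000011111111)·(0101110001010101101101110100111) mod 2 = 0+0+0+0+0+0+0+0+0+1+0+1+0+1+0+0+0+0+0+0+0+0+0+1+0+1+0+0+1+1+1 mod 2 = 0
  s[4] = (0000000000000001111111111111111)·(0101110001010101101101110100111) mod 2 = 0+0+0+0+0+0+0+0+0+0+0+0+0+0+0+1+1+0+1+1+0+1+1+1+0+1+0+0+1+1+1 mod 2 = 1
Syndrome = 00101
Non-zero syndrome: error at position 20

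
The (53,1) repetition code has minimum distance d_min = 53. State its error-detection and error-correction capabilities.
Detection only: up to d_min − 1 = 52 errors.
Correction: up to ⌊(d_min − 1)/2⌋ = ⌊52/2⌋ = 26 errors.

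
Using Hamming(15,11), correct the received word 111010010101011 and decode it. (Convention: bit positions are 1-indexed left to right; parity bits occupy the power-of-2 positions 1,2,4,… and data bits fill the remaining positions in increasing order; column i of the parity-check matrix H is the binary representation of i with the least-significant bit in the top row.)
Syndrome s = H · r^T (mod 2), r = 111010010101011:
  s[0] = (101010101010101)·(111010010101011) mod 2 = 1+0+1+0+1+0+0+0+0+0+0+0+0+0+1 mod 2 = 0
  s[1] = (011001100110011)·(111010010101011) mod 2 = 0+1+1+0+0+0+0+0+0+1+0+0+0+1+1 mod 2 = 1
  s[2] = (000111100001111)·(111010010101011) mod 2 = 0+0+0+0+1+0+0+0+0+0+0+1+0+1+1 mod 2 = 0
  s[3] = (000000011111111)·(111010010101011) mod 2 = 0+0+0+0+0+0+0+1+0+1+0+1+0+1+1 mod 2 = 1
Syndrome = 0101
Column 10 of H equals this syndrome → error at bit 10 (1-indexed).
Flip bit 10: 111010010101011 → 111010010001011
Extract data bits at positions {3,5,6,7,9,10,11,12,13,14,15}: 11000001011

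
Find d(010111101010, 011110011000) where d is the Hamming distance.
XOR = 001001110010, count of 1s = 5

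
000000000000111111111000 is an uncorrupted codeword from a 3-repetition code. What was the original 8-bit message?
Split into 3-bit blocks: 000 000 000 000 111 111 111 000
Data = 00001110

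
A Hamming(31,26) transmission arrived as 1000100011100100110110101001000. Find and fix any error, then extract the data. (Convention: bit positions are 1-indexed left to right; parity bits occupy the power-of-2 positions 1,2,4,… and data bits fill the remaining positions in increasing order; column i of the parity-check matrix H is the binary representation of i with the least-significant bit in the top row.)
Syndrome s = H · r^T (mod 2), r = 1000100011100100110110101001000:
  s[0] = (1010101010101010101010101010101)·(1000100011100100110110101001000) mod 2 = 1+0+0+0+1+0+0+0+1+0+1+0+0+0+0+0+1+0+0+0+1+0+1+0+1+0+0+0+0+0+0 mod 2 = 0
  s[1] = (0110011001100110011001100110011)·(1000100011100100110110101001000) mod 2 = 0+0+0+0+0+0+0+0+0+1+1+0+0+1+0+0+0+1+0+0+0+0+1+0+0+0+0+0+0+0+0 mod 2 = 1
  s[2] = (0001111000011110000111100001111)·(1000100011100100110110101001000) mod 2 = 0+0+0+0+1+0+0+0+0+0+0+0+0+1+0+0+0+0+0+1+1+0+1+0+0+0+0+1+0+0+0 mod 2 = 0
  s[3] = (0000000111111110000000011111111)·(1000100011100100110110101001000) mod 2 = 0+0+0+0+0+0+0+0+1+1+1+0+0+1+0+0+0+0+0+0+0+0+0+0+1+0+0+1+0+0+0 mod 2 = 0
  s[4] = (0000000000000001111111111111111)·(1000100011100100110110101001000) mod 2 = 0+0+0+0+0+0+0+0+0+0+0+0+0+0+0+0+1+1+0+1+1+0+1+0+1+0+0+1+0+0+0 mod 2 = 1
Syndrome = 01001
Column 18 of H equals this syndrome → error at bit 18 (1-indexed).
Flip bit 18: 1000100011100100110110101001000 → 1000100011100100100110101001000
Extract data bits at positions {3,5,6,7,9,10,11,12,13,14,15,17,18,19,20,21,22,23,24,25,26,27,28,29,30,31}: 01001110010100110101001000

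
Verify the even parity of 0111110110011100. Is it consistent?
Sum of all bits: 0+1+1+1+1+1+0+1+1+0+0+1+1+1+0+0 = 10; 10 mod 2 = 0. Result is 0 → valid parity.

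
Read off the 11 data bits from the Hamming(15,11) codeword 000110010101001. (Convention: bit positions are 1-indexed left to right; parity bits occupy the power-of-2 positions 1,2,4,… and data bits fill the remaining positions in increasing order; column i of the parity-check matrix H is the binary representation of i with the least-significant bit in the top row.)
Parity bits occupy power-of-2 positions; data bits are at positions {3,5,6,7,9,10,11,12,13,14,15} (1-indexed).
Extract: c[3]=0 c[5]=1 c[6]=0 c[7]=0 c[9]=0 c[10]=1 c[11]=0 c[12]=1 c[13]=0 c[14]=0 c[15]=1
Data = 01000101001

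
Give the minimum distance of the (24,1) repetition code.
d_min = 24 (the only two codewords are 0…0 and 1…1, differing in all 24 positions).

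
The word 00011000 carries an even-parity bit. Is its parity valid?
Sum of all bits: 0+0+0+1+1+0+0+0 = 2; 2 mod 2 = 0. Result is 0 → valid parity.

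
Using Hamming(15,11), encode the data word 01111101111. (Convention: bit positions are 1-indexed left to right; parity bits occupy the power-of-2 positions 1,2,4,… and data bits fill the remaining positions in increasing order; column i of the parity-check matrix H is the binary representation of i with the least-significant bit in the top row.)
Codeword c = d · G (mod 2), d = 01111101111:
  c[0] = d·G[:,0] = (01111101111)·(11011010101) mod 2 = 0+1+0+1+1+0+0+0+1+0+1 mod 2 = 1
  c[1] = d·G[:,1] = (01111101111)·(10110110011) mod 2 = 0+0+1+1+0+1+0+0+0+1+1 mod 2 = 1
  c[2] = d·G[:,2] = (01111101111)·(10000000000) mod 2 = 0+0+0+0+0+0+0+0+0+0+0 mod 2 = 0
  c[3] = d·G[:,3] = (01111101111)·(01110001111) mod 2 = 0+1+1+1+0+0+0+1+1+1+1 mod 2 = 1
  c[4] = d·G[:,4] = (01111101111)·(01000000000) mod 2 = 0+1+0+0+0+0+0+0+0+0+0 mod 2 = 1
  c[5] = d·G[:,5] = (01111101111)·(00100000000) mod 2 = 0+0+1+0+0+0+0+0+0+0+0 mod 2 = 1
  c[6] = d·G[:,6] = (01111101111)·(00010000000) mod 2 = 0+0+0+1+0+0+0+0+0+0+0 mod 2 = 1
  c[7] = d·G[:,7] = (01111101111)·(00001111111) mod 2 = 0+0+0+0+1+1+0+1+1+1+1 mod 2 = 0
  c[8] = d·G[:,8] = (01111101111)·(00001000000) mod 2 = 0+0+0+0+1+0+0+0+0+0+0 mod 2 = 1
  c[9] = d·G[:,9] = (01111101111)·(00000100000) mod 2 = 0+0+0+0+0+1+0+0+0+0+0 mod 2 = 1
  c[10] = d·G[:,10] = (01111101111)·(00000010000) mod 2 = 0+0+0+0+0+0+0+0+0+0+0 mod 2 = 0
  c[11] = d·G[:,11] = (01111101111)·(00000001000) mod 2 = 0+0+0+0+0+0+0+1+0+0+0 mod 2 = 1
  c[12] = d·G[:,12] = (01111101111)·(00000000100) mod 2 = 0+0+0+0+0+0+0+0+1+0+0 mod 2 = 1
  c[13] = d·G[:,13] = (01111101111)·(00000000010) mod 2 = 0+0+0+0+0+0+0+0+0+1+0 mod 2 = 1
  c[14] = d·G[:,14] = (01111101111)·(00000000001) mod 2 = 0+0+0+0+0+0+0+0+0+0+1 mod 2 = 1
Codeword = 110111101101111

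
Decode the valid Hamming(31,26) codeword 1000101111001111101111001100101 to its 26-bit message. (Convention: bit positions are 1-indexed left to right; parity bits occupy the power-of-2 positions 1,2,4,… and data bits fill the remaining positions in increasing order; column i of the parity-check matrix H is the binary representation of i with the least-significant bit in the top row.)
Parity bits occupy power-of-2 positions; data bits are at positions {3,5,6,7,9,10,11,12,13,14,15,17,18,19,20,21,22,23,24,25,26,27,28,29,30,31} (1-indexed).
Extract: c[3]=0 c[5]=1 c[6]=0 c[7]=1 c[9]=1 c[10]=1 c[11]=0 c[12]=0 c[13]=1 c[14]=1 c[15]=1 c[17]=1 c[18]=0 c[19]=1 c[20]=1 c[21]=1 c[22]=1 c[23]=0 c[24]=0 c[25]=1 c[26]=1 c[27]=0 c[28]=0 c[29]=1 c[30]=0 c[31]=1
Data = 01011100111101111001100101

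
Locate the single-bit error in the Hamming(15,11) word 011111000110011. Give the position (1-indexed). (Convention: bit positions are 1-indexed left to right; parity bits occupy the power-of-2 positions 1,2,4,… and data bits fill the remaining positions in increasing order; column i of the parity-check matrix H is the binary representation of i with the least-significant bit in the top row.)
Syndrome s = H · r^T (mod 2), r = 011111000110011:
  s[0] = (101010101010101)·(011111000110011) mod 2 = 0+0+1+0+1+0+0+0+0+0+1+0+0+0+1 mod 2 = 0
  s[1] = (011001100110011)·(011111000110011) mod 2 = 0+1+1+0+0+1+0+0+0+1+1+0+0+1+1 mod 2 = 1
  s[2] = (000111100001111)·(011111000110011) mod 2 = 0+0+0+1+1+1+0+0+0+0+0+0+0+1+1 mod 2 = 1
  s[3] = (000000011111111)·(011111000110011) mod 2 = 0+0+0+0+0+0+0+0+0+1+1+0+0+1+1 mod 2 = 0
Syndrome = 0110
Column i of H is the binary representation of i, so the syndrome is the binary index of the flipped bit.
Read s = 0110 with s[0] as LSB: 0·2^0 + 1·2^1 + 1·2^2 + 0·2^3 = 6.
Error is at bit position 6.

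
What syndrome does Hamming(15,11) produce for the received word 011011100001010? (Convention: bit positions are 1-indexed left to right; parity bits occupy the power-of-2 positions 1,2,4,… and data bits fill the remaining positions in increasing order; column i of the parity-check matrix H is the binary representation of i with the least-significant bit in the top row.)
Syndrome s = H · r^T (mod 2), r = 011011100001010:
  s[0] = (101010101010101)·(011011100001010) mod 2 = 0+0+1+0+1+0+1+0+0+0+0+0+0+0+0 mod 2 = 1
  s[1] = (011001100110011)·(011011100001010) mod 2 = 0+1+1+0+0+1+1+0+0+0+0+0+0+1+0 mod 2 = 1
  s[2] = (000111100001111)·(011011100001010) mod 2 = 0+0+0+0+1+1+1+0+0+0+0+1+0+1+0 mod 2 = 1
  s[3] = (000000011111111)·(011011100001010) mod 2 = 0+0+0+0+0+0+0+0+0+0+0+1+0+1+0 mod 2 = 0
Syndrome = 1110
Non-zero syndrome: error at position 7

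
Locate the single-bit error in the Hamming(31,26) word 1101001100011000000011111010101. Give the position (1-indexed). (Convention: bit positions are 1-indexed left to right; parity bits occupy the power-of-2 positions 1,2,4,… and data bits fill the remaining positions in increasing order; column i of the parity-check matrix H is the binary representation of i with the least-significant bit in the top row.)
Syndrome s = H · r^T (mod 2), r = 1101001100011000000011111010101:
  s[0] = (1010101010101010101010101010101)·(1101001100011000000011111010101) mod 2 = 1+0+0+0+0+0+1+0+0+0+0+0+1+0+0+0+0+0+0+0+1+0+1+0+1+0+1+0+1+0+1 mod 2 = 1
  s[1] = (0110011001100110011001100110011)·(1101001100011000000011111010101) mod 2 = 0+1+0+0+0+0+1+0+0+0+0+0+0+0+0+0+0+0+0+0+0+1+1+0+0+0+1+0+0+0+1 mod 2 = 0
  s[2] = (0001111000011110000111100001111)·(1101001100011000000011111010101) mod 2 = 0+0+0+1+0+0+1+0+0+0+0+1+1+0+0+0+0+0+0+0+1+1+1+0+0+0+0+0+1+0+1 mod 2 = 1
  s[3] = (0000000111111110000000011111111)·(1101001100011000000011111010101) mod 2 = 0+0+0+0+0+0+0+1+0+0+0+1+1+0+0+0+0+0+0+0+0+0+0+1+1+0+1+0+1+0+1 mod 2 = 0
  s[4] = (0000000000000001111111111111111)·(1101001100011000000011111010101) mod 2 = 0+0+0+0+0+0+0+0+0+0+0+0+0+0+0+0+0+0+0+0+1+1+1+1+1+0+1+0+1+0+1 mod 2 = 0
Syndrome = 10100
Column i of H is the binary representation of i, so the syndrome is the binary index of the flipped bit.
Read s = 10100 with s[0] as LSB: 1·2^0 + 0·2^1 + 1·2^2 + 0·2^3 + 0·2^4 = 5.
Error is at bit position 5.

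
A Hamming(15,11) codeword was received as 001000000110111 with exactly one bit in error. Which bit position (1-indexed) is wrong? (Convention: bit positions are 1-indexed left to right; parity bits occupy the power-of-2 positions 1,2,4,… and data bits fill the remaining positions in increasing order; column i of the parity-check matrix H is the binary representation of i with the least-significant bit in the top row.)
Syndrome s = H · r^T (mod 2), r = 001000000110111:
  s[0] = (101010101010101)·(001000000110111) mod 2 = 0+0+1+0+0+0+0+0+0+0+1+0+1+0+1 mod 2 = 0
  s[1] = (011001100110011)·(001000000110111) mod 2 = 0+0+1+0+0+0+0+0+0+1+1+0+0+1+1 mod 2 = 1
  s[2] = (000111100001111)·(001000000110111) mod 2 = 0+0+0+0+0+0+0+0+0+0+0+0+1+1+1 mod 2 = 1
  s[3] = (000000011111111)·(001000000110111) mod 2 = 0+0+0+0+0+0+0+0+0+1+1+0+1+1+1 mod 2 = 1
Syndrome = 0111
Column i of H is the binary representation of i, so the syndrome is the binary index of the flipped bit.
Read s = 0111 with s[0] as LSB: 0·2^0 + 1·2^1 + 1·2^2 + 1·2^3 = 14.
Error is at bit position 14.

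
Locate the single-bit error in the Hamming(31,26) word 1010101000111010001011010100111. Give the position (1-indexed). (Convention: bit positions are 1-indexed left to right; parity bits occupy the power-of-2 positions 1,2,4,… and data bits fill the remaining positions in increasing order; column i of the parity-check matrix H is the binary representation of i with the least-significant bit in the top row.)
Syndrome s = H · r^T (mod 2), r = 1010101000111010001011010100111:
  s[0] = (1010101010101010101010101010101)·(1010101000111010001011010100111) mod 2 = 1+0+1+0+1+0+1+0+0+0+1+0+1+0+1+0+0+0+1+0+1+0+0+0+0+0+0+0+1+0+1 mod 2 = 1
  s[1] = (0110011001100110011001100110011)·(1010101000111010001011010100111) mod 2 = 0+0+1+0+0+0+1+0+0+0+1+0+0+0+1+0+0+0+1+0+0+1+0+0+0+1+0+0+0+1+1 mod 2 = 1
  s[2] = (0001111000011110000111100001111)·(1010101000111010001011010100111) mod 2 = 0+0+0+0+1+0+1+0+0+0+0+1+1+0+1+0+0+0+0+0+1+1+0+0+0+0+0+0+1+1+1 mod 2 = 0
  s[3] = (0000000111111110000000011111111)·(1010101000111010001011010100111) mod 2 = 0+0+0+0+0+0+0+0+0+0+1+1+1+0+1+0+0+0+0+0+0+0+0+1+0+1+0+0+1+1+1 mod 2 = 1
  s[4] = (0000000000000001111111111111111)·(1010101000111010001011010100111) mod 2 = 0+0+0+0+0+0+0+0+0+0+0+0+0+0+0+0+0+0+1+0+1+1+0+1+0+1+0+0+1+1+1 mod 2 = 0
Syndrome = 11010
Column i of H is the binary representation of i, so the syndrome is the binary index of the flipped bit.
Read s = 11010 with s[0] as LSB: 1·2^0 + 1·2^1 + 0·2^2 + 1·2^3 + 0·2^4 = 11.
Error is at bit position 11.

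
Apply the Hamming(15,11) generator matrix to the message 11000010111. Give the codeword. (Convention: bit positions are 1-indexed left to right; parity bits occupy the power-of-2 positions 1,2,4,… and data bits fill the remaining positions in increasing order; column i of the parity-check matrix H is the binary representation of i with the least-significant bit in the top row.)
Codeword c = d · G (mod 2), d = 11000010111:
  c[0] = d·G[:,0] = (11000010111)·(11011010101) mod 2 = 1+1+0+0+0+0+1+0+1+0+1 mod 2 = 1
  c[1] = d·G[:,1] = (11000010111)·(10110110011) mod 2 = 1+0+0+0+0+0+1+0+0+1+1 mod 2 = 0
  c[2] = d·G[:,2] = (11000010111)·(10000000000) mod 2 = 1+0+0+0+0+0+0+0+0+0+0 mod 2 = 1
  c[3] = d·G[:,3] = (11000010111)·(01110001111) mod 2 = 0+1+0+0+0+0+0+0+1+1+1 mod 2 = 0
  c[4] = d·G[:,4] = (11000010111)·(01000000000) mod 2 = 0+1+0+0+0+0+0+0+0+0+0 mod 2 = 1
  c[5] = d·G[:,5] = (11000010111)·(00100000000) mod 2 = 0+0+0+0+0+0+0+0+0+0+0 mod 2 = 0
  c[6] = d·G[:,6] = (11000010111)·(00010000000) mod 2 = 0+0+0+0+0+0+0+0+0+0+0 mod 2 = 0
  c[7] = d·G[:,7] = (11000010111)·(00001111111) mod 2 = 0+0+0+0+0+0+1+0+1+1+1 mod 2 = 0
  c[8] = d·G[:,8] = (11000010111)·(00001000000) mod 2 = 0+0+0+0+0+0+0+0+0+0+0 mod 2 = 0
  c[9] = d·G[:,9] = (11000010111)·(00000100000) mod 2 = 0+0+0+0+0+0+0+0+0+0+0 mod 2 = 0
  c[10] = d·G[:,10] = (11000010111)·(00000010000) mod 2 = 0+0+0+0+0+0+1+0+0+0+0 mod 2 = 1
  c[11] = d·G[:,11] = (11000010111)·(00000001000) mod 2 = 0+0+0+0+0+0+0+0+0+0+0 mod 2 = 0
  c[12] = d·G[:,12] = (11000010111)·(00000000100) mod 2 = 0+0+0+0+0+0+0+0+1+0+0 mod 2 = 1
  c[13] = d·G[:,13] = (11000010111)·(00000000010) mod 2 = 0+0+0+0+0+0+0+0+0+1+0 mod 2 = 1
  c[14] = d·G[:,14] = (11000010111)·(00000000001) mod 2 = 0+0+0+0+0+0+0+0+0+0+1 mod 2 = 1
Codeword = 101010000010111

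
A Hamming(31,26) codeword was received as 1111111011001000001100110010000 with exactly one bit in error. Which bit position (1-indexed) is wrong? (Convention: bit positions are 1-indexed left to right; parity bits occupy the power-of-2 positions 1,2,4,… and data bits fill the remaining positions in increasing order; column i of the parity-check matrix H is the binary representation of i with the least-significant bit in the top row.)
Syndrome s = H · r^T (mod 2), r = 1111111011001000001100110010000:
  s[0] = (1010101010101010101010101010101)·(1111111011001000001100110010000) mod 2 = 1+0+1+0+1+0+1+0+1+0+0+0+1+0+0+0+0+0+1+0+0+0+1+0+0+0+1+0+0+0+0 mod 2 = 1
  s[1] = (0110011001100110011001100110011)·(1111111011001000001100110010000) mod 2 = 0+1+1+0+0+1+1+0+0+1+0+0+0+0+0+0+0+0+1+0+0+0+1+0+0+0+1+0+0+0+0 mod 2 = 0
  s[2] = (0001111000011110000111100001111)·(1111111011001000001100110010000) mod 2 = 0+0+0+1+1+1+1+0+0+0+0+0+1+0+0+0+0+0+0+1+0+0+1+0+0+0+0+0+0+0+0 mod 2 = 1
  s[3] = (0000000111111110000000011111111)·(1111111011001000001100110010000) mod 2 = 0+0+0+0+0+0+0+0+1+1+0+0+1+0+0+0+0+0+0+0+0+0+0+1+0+0+1+0+0+0+0 mod 2 = 1
  s[4] = (0000000000000001111111111111111)·(1111111011001000001100110010000) mod 2 = 0+0+0+0+0+0+0+0+0+0+0+0+0+0+0+0+0+0+1+1+0+0+1+1+0+0+1+0+0+0+0 mod 2 = 1
Syndrome = 10111
Column i of H is the binary representation of i, so the syndrome is the binary index of the flipped bit.
Read s = 10111 with s[0] as LSB: 1·2^0 + 0·2^1 + 1·2^2 + 1·2^3 + 1·2^4 = 29.
Error is at bit position 29.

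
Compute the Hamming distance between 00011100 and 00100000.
XOR = 00111100, count of 1s = 4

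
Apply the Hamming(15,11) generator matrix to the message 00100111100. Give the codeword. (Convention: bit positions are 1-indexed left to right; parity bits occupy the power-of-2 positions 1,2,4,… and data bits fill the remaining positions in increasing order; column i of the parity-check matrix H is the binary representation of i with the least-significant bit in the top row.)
Codeword c = d · G (mod 2), d = 00100111100:
  c[0] = d·G[:,0] = (00100111100)·(11011010101) mod 2 = 0+0+0+0+0+0+1+0+1+0+0 mod 2 = 0
  c[1] = d·G[:,1] = (00100111100)·(10110110011) mod 2 = 0+0+1+0+0+1+1+0+0+0+0 mod 2 = 1
  c[2] = d·G[:,2] = (00100111100)·(10000000000) mod 2 = 0+0+0+0+0+0+0+0+0+0+0 mod 2 = 0
  c[3] = d·G[:,3] = (00100111100)·(01110001111) mod 2 = 0+0+1+0+0+0+0+1+1+0+0 mod 2 = 1
  c[4] = d·G[:,4] = (00100111100)·(01000000000) mod 2 = 0+0+0+0+0+0+0+0+0+0+0 mod 2 = 0
  c[5] = d·G[:,5] = (00100111100)·(00100000000) mod 2 = 0+0+1+0+0+0+0+0+0+0+0 mod 2 = 1
  c[6] = d·G[:,6] = (00100111100)·(00010000000) mod 2 = 0+0+0+0+0+0+0+0+0+0+0 mod 2 = 0
  c[7] = d·G[:,7] = (00100111100)·(00001111111) mod 2 = 0+0+0+0+0+1+1+1+1+0+0 mod 2 = 0
  c[8] = d·G[:,8] = (00100111100)·(00001000000) mod 2 = 0+0+0+0+0+0+0+0+0+0+0 mod 2 = 0
  c[9] = d·G[:,9] = (00100111100)·(00000100000) mod 2 = 0+0+0+0+0+1+0+0+0+0+0 mod 2 = 1
  c[10] = d·G[:,10] = (00100111100)·(00000010000) mod 2 = 0+0+0+0+0+0+1+0+0+0+0 mod 2 = 1
  c[11] = d·G[:,11] = (00100111100)·(00000001000) mod 2 = 0+0+0+0+0+0+0+1+0+0+0 mod 2 = 1
  c[12] = d·G[:,12] = (00100111100)·(00000000100) mod 2 = 0+0+0+0+0+0+0+0+1+0+0 mod 2 = 1
  c[13] = d·G[:,13] = (00100111100)·(00000000010) mod 2 = 0+0+0+0+0+0+0+0+0+0+0 mod 2 = 0
  c[14] = d·G[:,14] = (00100111100)·(00000000001) mod 2 = 0+0+0+0+0+0+0+0+0+0+0 mod 2 = 0
Codeword = 010101000111100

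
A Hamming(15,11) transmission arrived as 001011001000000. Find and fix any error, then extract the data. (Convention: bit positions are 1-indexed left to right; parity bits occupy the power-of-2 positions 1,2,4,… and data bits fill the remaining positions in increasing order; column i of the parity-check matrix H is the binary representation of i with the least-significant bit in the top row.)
Syndrome s = H · r^T (mod 2), r = 001011001000000:
  s[0] = (101010101010101)·(001011001000000) mod 2 = 0+0+1+0+1+0+0+0+1+0+0+0+0+0+0 mod 2 = 1
  s[1] = (011001100110011)·(001011001000000) mod 2 = 0+0+1+0+0+1+0+0+0+0+0+0+0+0+0 mod 2 = 0
  s[2] = (000111100001111)·(001011001000000) mod 2 = 0+0+0+0+1+1+0+0+0+0+0+0+0+0+0 mod 2 = 0
  s[3] = (000000011111111)·(001011001000000) mod 2 = 0+0+0+0+0+0+0+0+1+0+0+0+0+0+0 mod 2 = 1
Syndrome = 1001
Column 9 of H equals this syndrome → error at bit 9 (1-indexed).
Flip bit 9: 001011001000000 → 001011000000000
Extract data bits at positions {3,5,6,7,9,10,11,12,13,14,15}: 11100000000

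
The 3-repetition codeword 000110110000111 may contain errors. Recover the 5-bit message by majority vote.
Split into 3-bit blocks and majority-vote each:
  block 1 = 000: 0 ones, 3 zeros → 0
  block 2 = 110: 2 ones, 1 zeros → 1
  block 3 = 110: 2 ones, 1 zeros → 1
  block 4 = 000: 0 ones, 3 zeros → 0
  block 5 = 111: 3 ones, 0 zeros → 1
Decoded = 01101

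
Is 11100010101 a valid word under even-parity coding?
Sum of all bits: 1+1+1+0+0+0+1+0+1+0+1 = 6; 6 mod 2 = 0. Result is 0 → valid parity.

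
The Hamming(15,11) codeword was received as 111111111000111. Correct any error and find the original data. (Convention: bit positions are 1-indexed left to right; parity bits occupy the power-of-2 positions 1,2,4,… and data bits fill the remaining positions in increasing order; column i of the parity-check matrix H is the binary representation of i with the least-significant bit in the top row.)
Syndrome s = H · r^T (mod 2), r = 111111111000111:
  s[0] = (101010101010101)·(111111111000111) mod 2 = 1+0+1+0+1+0+1+0+1+0+0+0+1+0+1 mod 2 = 1
  s[1] = (011001100110011)·(111111111000111) mod 2 = 0+1+1+0+0+1+1+0+0+0+0+0+0+1+1 mod 2 = 0
  s[2] = (000111100001111)·(111111111000111) mod 2 = 0+0+0+1+1+1+1+0+0+0+0+0+1+1+1 mod 2 = 1
  s[3] = (000000011111111)·(111111111000111) mod 2 = 0+0+0+0+0+0+0+1+1+0+0+0+1+1+1 mod 2 = 1
Syndrome = 1011
Column 13 of H equals this syndrome → error at bit 13 (1-indexed).
Flip bit 13: 111111111000111 → 111111111000011
Extract data bits at positions {3,5,6,7,9,10,11,12,13,14,15}: 11111000011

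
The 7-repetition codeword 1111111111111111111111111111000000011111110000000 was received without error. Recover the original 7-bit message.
Split into 7-bit blocks: 1111111 1111111 1111111 1111111 0000000 1111111 0000000
Data = 1111010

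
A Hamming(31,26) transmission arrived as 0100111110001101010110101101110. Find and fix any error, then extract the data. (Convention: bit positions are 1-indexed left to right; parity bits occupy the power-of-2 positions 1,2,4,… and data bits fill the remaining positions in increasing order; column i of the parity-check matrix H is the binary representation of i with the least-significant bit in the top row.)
Syndrome s = H · r^T (mod 2), r = 0100111110001101010110101101110:
  s[0] = (1010101010101010101010101010101)·(0100111110001101010110101101110) mod 2 = 0+0+0+0+1+0+1+0+1+0+0+0+1+0+0+0+0+0+0+0+1+0+1+0+1+0+0+0+1+0+0 mod 2 = 0
  s[1] = (0110011001100110011001100110011)·(0100111110001101010110101101110) mod 2 = 0+1+0+0+0+1+1+0+0+0+0+0+0+1+0+0+0+1+0+0+0+0+1+0+0+1+0+0+0+1+0 mod 2 = 0
  s[2] = (0001111000011110000111100001111)·(0100111110001101010110101101110) mod 2 = 0+0+0+0+1+1+1+0+0+0+0+0+1+1+0+0+0+0+0+1+1+0+1+0+0+0+0+1+1+1+0 mod 2 = 1
  s[3] = (0000000111111110000000011111111)·(0100111110001101010110101101110) mod 2 = 0+0+0+0+0+0+0+1+1+0+0+0+1+1+0+0+0+0+0+0+0+0+0+0+1+1+0+1+1+1+0 mod 2 = 1
  s[4] = (0000000000000001111111111111111)·(0100111110001101010110101101110) mod 2 = 0+0+0+0+0+0+0+0+0+0+0+0+0+0+0+1+0+1+0+1+1+0+1+0+1+1+0+1+1+1+0 mod 2 = 0
Syndrome = 00110
Column 12 of H equals this syndrome → error at bit 12 (1-indexed).
Flip bit 12: 0100111110001101010110101101110 → 0100111110011101010110101101110
Extract data bits at positions {3,5,6,7,9,10,11,12,13,14,15,17,18,19,20,21,22,23,24,25,26,27,28,29,30,31}: 01111001110010110101101110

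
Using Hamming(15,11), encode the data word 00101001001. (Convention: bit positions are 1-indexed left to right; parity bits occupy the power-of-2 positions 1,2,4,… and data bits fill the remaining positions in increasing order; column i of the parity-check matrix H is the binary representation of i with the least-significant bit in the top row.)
Codeword c = d · G (mod 2), d = 00101001001:
  c[0] = d·G[:,0] = (00101001001)·(11011010101) mod 2 = 0+0+0+0+1+0+0+0+0+0+1 mod 2 = 0
  c[1] = d·G[:,1] = (00101001001)·(10110110011) mod 2 = 0+0+1+0+0+0+0+0+0+0+1 mod 2 = 0
  c[2] = d·G[:,2] = (00101001001)·(10000000000) mod 2 = 0+0+0+0+0+0+0+0+0+0+0 mod 2 = 0
  c[3] = d·G[:,3] = (00101001001)·(01110001111) mod 2 = 0+0+1+0+0+0+0+1+0+0+1 mod 2 = 1
  c[4] = d·G[:,4] = (00101001001)·(01000000000) mod 2 = 0+0+0+0+0+0+0+0+0+0+0 mod 2 = 0
  c[5] = d·G[:,5] = (00101001001)·(00100000000) mod 2 = 0+0+1+0+0+0+0+0+0+0+0 mod 2 = 1
  c[6] = d·G[:,6] = (00101001001)·(00010000000) mod 2 = 0+0+0+0+0+0+0+0+0+0+0 mod 2 = 0
  c[7] = d·G[:,7] = (00101001001)·(00001111111) mod 2 = 0+0+0+0+1+0+0+1+0+0+1 mod 2 = 1
  c[8] = d·G[:,8] = (00101001001)·(00001000000) mod 2 = 0+0+0+0+1+0+0+0+0+0+0 mod 2 = 1
  c[9] = d·G[:,9] = (00101001001)·(00000100000) mod 2 = 0+0+0+0+0+0+0+0+0+0+0 mod 2 = 0
  c[10] = d·G[:,10] = (00101001001)·(00000010000) mod 2 = 0+0+0+0+0+0+0+0+0+0+0 mod 2 = 0
  c[11] = d·G[:,11] = (00101001001)·(00000001000) mod 2 = 0+0+0+0+0+0+0+1+0+0+0 mod 2 = 1
  c[12] = d·G[:,12] = (00101001001)·(00000000100) mod 2 = 0+0+0+0+0+0+0+0+0+0+0 mod 2 = 0
  c[13] = d·G[:,13] = (00101001001)·(00000000010) mod 2 = 0+0+0+0+0+0+0+0+0+0+0 mod 2 = 0
  c[14] = d·G[:,14] = (00101001001)·(00000000001) mod 2 = 0+0+0+0+0+0+0+0+0+0+1 mod 2 = 1
Codeword = 000101011001001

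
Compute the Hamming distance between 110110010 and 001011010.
XOR = 111101000, count of 1s = 5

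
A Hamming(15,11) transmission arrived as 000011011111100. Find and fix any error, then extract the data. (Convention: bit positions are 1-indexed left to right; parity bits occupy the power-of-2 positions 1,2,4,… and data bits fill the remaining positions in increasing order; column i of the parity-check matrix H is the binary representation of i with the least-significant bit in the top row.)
Syndrome s = H · r^T (mod 2), r = 000011011111100:
  s[0] = (101010101010101)·(000011011111100) mod 2 = 0+0+0+0+1+0+0+0+1+0+1+0+1+0+0 mod 2 = 0
  s[1] = (011001100110011)·(000011011111100) mod 2 = 0+0+0+0+0+1+0+0+0+1+1+0+0+0+0 mod 2 = 1
  s[2] = (000111100001111)·(000011011111100) mod 2 = 0+0+0+0+1+1+0+0+0+0+0+1+1+0+0 mod 2 = 0
  s[3] = (000000011111111)·(000011011111100) mod 2 = 0+0+0+0+0+0+0+1+1+1+1+1+1+0+0 mod 2 = 0
Syndrome = 0100
Column 2 of H equals this syndrome → error at bit 2 (1-indexed).
Flip bit 2: 000011011111100 → 010011011111100
Extract data bits at positions {3,5,6,7,9,10,11,12,13,14,15}: 01101111100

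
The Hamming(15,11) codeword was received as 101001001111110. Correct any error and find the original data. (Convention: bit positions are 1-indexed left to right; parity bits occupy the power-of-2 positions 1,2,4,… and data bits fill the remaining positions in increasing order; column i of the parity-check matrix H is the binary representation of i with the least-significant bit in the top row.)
Syndrome s = H · r^T (mod 2), r = 101001001111110:
  s[0] = (101010101010101)·(101001001111110) mod 2 = 1+0+1+0+0+0+0+0+1+0+1+0+1+0+0 mod 2 = 1
  s[1] = (011001100110011)·(101001001111110) mod 2 = 0+0+1+0+0+1+0+0+0+1+1+0+0+1+0 mod 2 = 1
  s[2] = (000111100001111)·(101001001111110) mod 2 = 0+0+0+0+0+1+0+0+0+0+0+1+1+1+0 mod 2 = 0
  s[3] = (000000011111111)·(101001001111110) mod 2 = 0+0+0+0+0+0+0+0+1+1+1+1+1+1+0 mod 2 = 0
Syndrome = 1100
Column 3 of H equals this syndrome → error at bit 3 (1-indexed).
Flip bit 3: 101001001111110 → 100001001111110
Extract data bits at positions {3,5,6,7,9,10,11,12,13,14,15}: 00101111110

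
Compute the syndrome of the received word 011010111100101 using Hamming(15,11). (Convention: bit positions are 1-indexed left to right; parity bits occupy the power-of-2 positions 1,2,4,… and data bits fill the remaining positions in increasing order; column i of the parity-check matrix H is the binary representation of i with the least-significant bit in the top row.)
Syndrome s = H · r^T (mod 2), r = 011010111100101:
  s[0] = (101010101010101)·(011010111100101) mod 2 = 0+0+1+0+1+0+1+0+1+0+0+0+1+0+1 mod 2 = 0
  s[1] = (011001100110011)·(011010111100101) mod 2 = 0+1+1+0+0+0+1+0+0+1+0+0+0+0+1 mod 2 = 1
  s[2] = (000111100001111)·(011010111100101) mod 2 = 0+0+0+0+1+0+1+0+0+0+0+0+1+0+1 mod 2 = 0
  s[3] = (000000011111111)·(011010111100101) mod 2 = 0+0+0+0+0+0+0+1+1+1+0+0+1+0+1 mod 2 = 1
Syndrome = 0101
Non-zero syndrome: error at position 10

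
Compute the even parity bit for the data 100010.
Sum of data bits: 1+0+0+0+1+0 = 2.
2 mod 2 = 0, so parity bit = 0.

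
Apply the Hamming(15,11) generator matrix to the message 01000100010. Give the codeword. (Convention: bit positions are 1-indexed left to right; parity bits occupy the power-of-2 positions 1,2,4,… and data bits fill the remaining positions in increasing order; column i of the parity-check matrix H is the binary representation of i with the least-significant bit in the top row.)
Codeword c = d · G (mod 2), d = 01000100010:
  c[0] = d·G[:,0] = (01000100010)·(11011010101) mod 2 = 0+1+0+0+0+0+0+0+0+0+0 mod 2 = 1
  c[1] = d·G[:,1] = (01000100010)·(10110110011) mod 2 = 0+0+0+0+0+1+0+0+0+1+0 mod 2 = 0
  c[2] = d·G[:,2] = (01000100010)·(10000000000) mod 2 = 0+0+0+0+0+0+0+0+0+0+0 mod 2 = 0
  c[3] = d·G[:,3] = (01000100010)·(01110001111) mod 2 = 0+1+0+0+0+0+0+0+0+1+0 mod 2 = 0
  c[4] = d·G[:,4] = (01000100010)·(01000000000) mod 2 = 0+1+0+0+0+0+0+0+0+0+0 mod 2 = 1
  c[5] = d·G[:,5] = (01000100010)·(00100000000) mod 2 = 0+0+0+0+0+0+0+0+0+0+0 mod 2 = 0
  c[6] = d·G[:,6] = (01000100010)·(00010000000) mod 2 = 0+0+0+0+0+0+0+0+0+0+0 mod 2 = 0
  c[7] = d·G[:,7] = (01000100010)·(00001111111) mod 2 = 0+0+0+0+0+1+0+0+0+1+0 mod 2 = 0
  c[8] = d·G[:,8] = (01000100010)·(00001000000) mod 2 = 0+0+0+0+0+0+0+0+0+0+0 mod 2 = 0
  c[9] = d·G[:,9] = (01000100010)·(00000100000) mod 2 = 0+0+0+0+0+1+0+0+0+0+0 mod 2 = 1
  c[10] = d·G[:,10] = (01000100010)·(00000010000) mod 2 = 0+0+0+0+0+0+0+0+0+0+0 mod 2 = 0
  c[11] = d·G[:,11] = (01000100010)·(00000001000) mod 2 = 0+0+0+0+0+0+0+0+0+0+0 mod 2 = 0
  c[12] = d·G[:,12] = (01000100010)·(00000000100) mod 2 = 0+0+0+0+0+0+0+0+0+0+0 mod 2 = 0
  c[13] = d·G[:,13] = (01000100010)·(00000000010) mod 2 = 0+0+0+0+0+0+0+0+0+1+0 mod 2 = 1
  c[14] = d·G[:,14] = (01000100010)·(00000000001) mod 2 = 0+0+0+0+0+0+0+0+0+0+0 mod 2 = 0
Codeword = 100010000100010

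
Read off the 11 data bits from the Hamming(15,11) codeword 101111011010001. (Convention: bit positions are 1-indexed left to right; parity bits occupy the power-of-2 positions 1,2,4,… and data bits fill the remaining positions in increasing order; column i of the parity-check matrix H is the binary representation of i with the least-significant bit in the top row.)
Parity bits occupy power-of-2 positions; data bits are at positions {3,5,6,7,9,10,11,12,13,14,15} (1-indexed).
Extract: c[3]=1 c[5]=1 c[6]=1 c[7]=0 c[9]=1 c[10]=0 c[11]=1 c[12]=0 c[13]=0 c[14]=0 c[15]=1
Data = 11101010001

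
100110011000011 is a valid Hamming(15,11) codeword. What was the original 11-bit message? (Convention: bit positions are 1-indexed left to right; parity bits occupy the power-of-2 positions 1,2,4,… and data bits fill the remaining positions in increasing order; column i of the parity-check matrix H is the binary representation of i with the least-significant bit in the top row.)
Parity bits occupy power-of-2 positions; data bits are at positions {3,5,6,7,9,10,11,12,13,14,15} (1-indexed).
Extract: c[3]=0 c[5]=1 c[6]=0 c[7]=0 c[9]=1 c[10]=0 c[11]=0 c[12]=0 c[13]=0 c[14]=1 c[15]=1
Data = 01001000011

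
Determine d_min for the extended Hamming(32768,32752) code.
d_min = 4 (adding an overall parity bit to Hamming(32767,32752) raises d_min from 3 to 4).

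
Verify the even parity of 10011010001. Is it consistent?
Sum of all bits: 1+0+0+1+1+0+1+0+0+0+1 = 5; 5 mod 2 = 1. Result is 1 → parity error detected.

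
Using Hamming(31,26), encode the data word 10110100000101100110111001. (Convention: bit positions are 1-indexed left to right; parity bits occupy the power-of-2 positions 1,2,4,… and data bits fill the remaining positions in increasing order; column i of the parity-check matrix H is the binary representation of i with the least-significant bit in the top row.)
Codeword c = d · G (mod 2), d = 10110100000101100110111001:
  c[0] = d·G[:,0] = (10110100000101100110111001)·(11011010101101010101010101) mod 2 = 1+0+0+1+0+0+0+0+0+0+0+1+0+1+0+0+0+1+0+0+0+1+0+0+0+1 mod 2 = 1
  c[1] = d·G[:,1] = (10110100000101100110111001)·(10110110011011001100110011) mod 2 = 1+0+1+1+0+1+0+0+0+0+0+0+0+1+0+0+0+1+0+0+1+1+0+0+0+1 mod 2 = 1
  c[2] = d·G[:,2] = (10110100000101100110111001)·(10000000000000000000000000) mod 2 = 1+0+0+0+0+0+0+0+0+0+0+0+0+0+0+0+0+0+0+0+0+0+0+0+0+0 mod 2 = 1
  c[3] = d·G[:,3] = (10110100000101100110111001)·(01110001111000111100001111) mod 2 = 0+0+1+1+0+0+0+0+0+0+0+0+0+0+1+0+0+1+0+0+0+0+1+0+0+1 mod 2 = 0
  c[4] = d·G[:,4] = (10110100000101100110111001)·(01000000000000000000000000) mod 2 = 0+0+0+0+0+0+0+0+0+0+0+0+0+0+0+0+0+0+0+0+0+0+0+0+0+0 mod 2 = 0
  c[5] = d·G[:,5] = (10110100000101100110111001)·(00100000000000000000000000) mod 2 = 0+0+1+0+0+0+0+0+0+0+0+0+0+0+0+0+0+0+0+0+0+0+0+0+0+0 mod 2 = 1
  c[6] = d·G[:,6] = (10110100000101100110111001)·(00010000000000000000000000) mod 2 = 0+0+0+1+0+0+0+0+0+0+0+0+0+0+0+0+0+0+0+0+0+0+0+0+0+0 mod 2 = 1
  c[7] = d·G[:,7] = (10110100000101100110111001)·(00001111111000000011111111) mod 2 = 0+0+0+0+0+1+0+0+0+0+0+0+0+0+0+0+0+0+1+0+1+1+1+0+0+1 mod 2 = 0
  c[8] = d·G[:,8] = (10110100000101100110111001)·(00001000000000000000000000) mod 2 = 0+0+0+0+0+0+0+0+0+0+0+0+0+0+0+0+0+0+0+0+0+0+0+0+0+0 mod 2 = 0
  c[9] = d·G[:,9] = (10110100000101100110111001)·(00000100000000000000000000) mod 2 = 0+0+0+0+0+1+0+0+0+0+0+0+0+0+0+0+0+0+0+0+0+0+0+0+0+0 mod 2 = 1
  c[10] = d·G[:,10] = (10110100000101100110111001)·(00000010000000000000000000) mod 2 = 0+0+0+0+0+0+0+0+0+0+0+0+0+0+0+0+0+0+0+0+0+0+0+0+0+0 mod 2 = 0
  c[11] = d·G[:,11] = (10110100000101100110111001)·(00000001000000000000000000) mod 2 = 0+0+0+0+0+0+0+0+0+0+0+0+0+0+0+0+0+0+0+0+0+0+0+0+0+0 mod 2 = 0
  c[12] = d·G[:,12] = (10110100000101100110111001)·(00000000100000000000000000) mod 2 = 0+0+0+0+0+0+0+0+0+0+0+0+0+0+0+0+0+0+0+0+0+0+0+0+0+0 mod 2 = 0
  c[13] = d·G[:,13] = (10110100000101100110111001)·(00000000010000000000000000) mod 2 = 0+0+0+0+0+0+0+0+0+0+0+0+0+0+0+0+0+0+0+0+0+0+0+0+0+0 mod 2 = 0
  c[14] = d·G[:,14] = (10110100000101100110111001)·(00000000001000000000000000) mod 2 = 0+0+0+0+0+0+0+0+0+0+0+0+0+0+0+0+0+0+0+0+0+0+0+0+0+0 mod 2 = 0
  c[15] = d·G[:,15] = (10110100000101100110111001)·(00000000000111111111111111) mod 2 = 0+0+0+0+0+0+0+0+0+0+0+1+0+1+1+0+0+1+1+0+1+1+1+0+0+1 mod 2 = 1
  c[16] = d·G[:,16] = (10110100000101100110111001)·(00000000000100000000000000) mod 2 = 0+0+0+0+0+0+0+0+0+0+0+1+0+0+0+0+0+0+0+0+0+0+0+0+0+0 mod 2 = 1
  c[17] = d·G[:,17] = (10110100000101100110111001)·(00000000000010000000000000) mod 2 = 0+0+0+0+0+0+0+0+0+0+0+0+0+0+0+0+0+0+0+0+0+0+0+0+0+0 mod 2 = 0
  c[18] = d·G[:,18] = (10110100000101100110111001)·(00000000000001000000000000) mod 2 = 0+0+0+0+0+0+0+0+0+0+0+0+0+1+0+0+0+0+0+0+0+0+0+0+0+0 mod 2 = 1
  c[19] = d·G[:,19] = (10110100000101100110111001)·(00000000000000100000000000) mod 2 = 0+0+0+0+0+0+0+0+0+0+0+0+0+0+1+0+0+0+0+0+0+0+0+0+0+0 mod 2 = 1
  c[20] = d·G[:,20] = (10110100000101100110111001)·(00000000000000010000000000) mod 2 = 0+0+0+0+0+0+0+0+0+0+0+0+0+0+0+0+0+0+0+0+0+0+0+0+0+0 mod 2 = 0
  c[21] = d·G[:,21] = (10110100000101100110111001)·(00000000000000001000000000) mod 2 = 0+0+0+0+0+0+0+0+0+0+0+0+0+0+0+0+0+0+0+0+0+0+0+0+0+0 mod 2 = 0
  c[22] = d·G[:,22] = (10110100000101100110111001)·(00000000000000000100000000) mod 2 = 0+0+0+0+0+0+0+0+0+0+0+0+0+0+0+0+0+1+0+0+0+0+0+0+0+0 mod 2 = 1
  c[23] = d·G[:,23] = (10110100000101100110111001)·(00000000000000000010000000) mod 2 = 0+0+0+0+0+0+0+0+0+0+0+0+0+0+0+0+0+0+1+0+0+0+0+0+0+0 mod 2 = 1
  c[24] = d·G[:,24] = (10110100000101100110111001)·(00000000000000000001000000) mod 2 = 0+0+0+0+0+0+0+0+0+0+0+0+0+0+0+0+0+0+0+0+0+0+0+0+0+0 mod 2 = 0
  c[25] = d·G[:,25] = (10110100000101100110111001)·(00000000000000000000100000) mod 2 = 0+0+0+0+0+0+0+0+0+0+0+0+0+0+0+0+0+0+0+0+1+0+0+0+0+0 mod 2 = 1
  c[26] = d·G[:,26] = (10110100000101100110111001)·(00000000000000000000010000) mod 2 = 0+0+0+0+0+0+0+0+0+0+0+0+0+0+0+0+0+0+0+0+0+1+0+0+0+0 mod 2 = 1
  c[27] = d·G[:,27] = (10110100000101100110111001)·(00000000000000000000001000) mod 2 = 0+0+0+0+0+0+0+0+0+0+0+0+0+0+0+0+0+0+0+0+0+0+1+0+0+0 mod 2 = 1
  c[28] = d·G[:,28] = (10110100000101100110111001)·(00000000000000000000000100) mod 2 = 0+0+0+0+0+0+0+0+0+0+0+0+0+0+0+0+0+0+0+0+0+0+0+0+0+0 mod 2 = 0
  c[29] = d·G[:,29] = (10110100000101100110111001)·(00000000000000000000000010) mod 2 = 0+0+0+0+0+0+0+0+0+0+0+0+0+0+0+0+0+0+0+0+0+0+0+0+0+0 mod 2 = 0
  c[30] = d·G[:,30] = (10110100000101100110111001)·(00000000000000000000000001) mod 2 = 0+0+0+0+0+0+0+0+0+0+0+0+0+0+0+0+0+0+0+0+0+0+0+0+0+1 mod 2 = 1
Codeword = 1110011001000001101100110111001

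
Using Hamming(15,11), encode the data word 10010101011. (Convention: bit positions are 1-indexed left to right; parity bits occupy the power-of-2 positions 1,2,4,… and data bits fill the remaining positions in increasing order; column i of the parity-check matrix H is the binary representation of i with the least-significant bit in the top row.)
Codeword c = d · G (mod 2), d = 10010101011:
  c[0] = d·G[:,0] = (10010101011)·(11011010101) mod 2 = 1+0+0+1+0+0+0+0+0+0+1 mod 2 = 1
  c[1] = d·G[:,1] = (10010101011)·(10110110011) mod 2 = 1+0+0+1+0+1+0+0+0+1+1 mod 2 = 1
  c[2] = d·G[:,2] = (10010101011)·(10000000000) mod 2 = 1+0+0+0+0+0+0+0+0+0+0 mod 2 = 1
  c[3] = d·G[:,3] = (10010101011)·(01110001111) mod 2 = 0+0+0+1+0+0+0+1+0+1+1 mod 2 = 0
  c[4] = d·G[:,4] = (10010101011)·(01000000000) mod 2 = 0+0+0+0+0+0+0+0+0+0+0 mod 2 = 0
  c[5] = d·G[:,5] = (10010101011)·(00100000000) mod 2 = 0+0+0+0+0+0+0+0+0+0+0 mod 2 = 0
  c[6] = d·G[:,6] = (10010101011)·(00010000000) mod 2 = 0+0+0+1+0+0+0+0+0+0+0 mod 2 = 1
  c[7] = d·G[:,7] = (10010101011)·(00001111111) mod 2 = 0+0+0+0+0+1+0+1+0+1+1 mod 2 = 0
  c[8] = d·G[:,8] = (10010101011)·(00001000000) mod 2 = 0+0+0+0+0+0+0+0+0+0+0 mod 2 = 0
  c[9] = d·G[:,9] = (10010101011)·(00000100000) mod 2 = 0+0+0+0+0+1+0+0+0+0+0 mod 2 = 1
  c[10] = d·G[:,10] = (10010101011)·(00000010000) mod 2 = 0+0+0+0+0+0+0+0+0+0+0 mod 2 = 0
  c[11] = d·G[:,11] = (10010101011)·(00000001000) mod 2 = 0+0+0+0+0+0+0+1+0+0+0 mod 2 = 1
  c[12] = d·G[:,12] = (10010101011)·(00000000100) mod 2 = 0+0+0+0+0+0+0+0+0+0+0 mod 2 = 0
  c[13] = d·G[:,13] = (10010101011)·(00000000010) mod 2 = 0+0+0+0+0+0+0+0+0+1+0 mod 2 = 1
  c[14] = d·G[:,14] = (10010101011)·(00000000001) mod 2 = 0+0+0+0+0+0+0+0+0+0+1 mod 2 = 1
Codeword = 111000100101011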